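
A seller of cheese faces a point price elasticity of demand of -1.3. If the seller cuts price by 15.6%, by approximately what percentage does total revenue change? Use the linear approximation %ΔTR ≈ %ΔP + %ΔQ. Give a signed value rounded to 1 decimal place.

%ΔQ ≈ Ed × %ΔP = (-1.3) × (-15.6%) = +20.2800%
%ΔTR ≈ %ΔP + %ΔQ = (-15.6%) + (+20.2800%) = +4.6800%

+4.7%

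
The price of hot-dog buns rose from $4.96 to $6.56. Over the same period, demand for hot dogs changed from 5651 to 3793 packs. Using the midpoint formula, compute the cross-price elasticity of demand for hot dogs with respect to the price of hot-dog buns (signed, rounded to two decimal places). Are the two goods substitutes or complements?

%ΔQ_{hot dogs} = (3793 − 5651)/avg = -1858/4722 = -0.393477…
%ΔP_{hot-dog buns} = (6.56 − 4.96)/avg = 1.6/5.76 = 0.277777…
E_cross = (-1858/4722) / (1.6/5.76) = -1.4165…
E_cross < 0 ⇒ the goods are complements.

-1.42; complements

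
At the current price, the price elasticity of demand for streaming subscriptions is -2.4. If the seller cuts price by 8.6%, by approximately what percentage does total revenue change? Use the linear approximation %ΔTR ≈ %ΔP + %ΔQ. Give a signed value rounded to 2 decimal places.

+12.04%

%ΔQ ≈ Ed × %ΔP = (-2.4) × (-8.6%) = +20.6400%
%ΔTR ≈ %ΔP + %ΔQ = (-8.6%) + (+20.6400%) = +12.0400%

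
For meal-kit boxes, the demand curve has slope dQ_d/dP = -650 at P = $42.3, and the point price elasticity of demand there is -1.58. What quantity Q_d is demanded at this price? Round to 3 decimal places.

17401.899

Ed = (dQ_d/dP)·(P/Q_d) ⇒ Q_d = (dQ_d/dP)·P/Ed = (-650)·42.3/(-1.58) = 17401.89873…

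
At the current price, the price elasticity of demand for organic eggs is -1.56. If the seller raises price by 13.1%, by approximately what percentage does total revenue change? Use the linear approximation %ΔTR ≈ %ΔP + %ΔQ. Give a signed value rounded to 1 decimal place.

%ΔQ ≈ Ed × %ΔP = (-1.56) × (+13.1%) = -20.4360%
%ΔTR ≈ %ΔP + %ΔQ = (+13.1%) + (-20.4360%) = -7.3360%

-7.3%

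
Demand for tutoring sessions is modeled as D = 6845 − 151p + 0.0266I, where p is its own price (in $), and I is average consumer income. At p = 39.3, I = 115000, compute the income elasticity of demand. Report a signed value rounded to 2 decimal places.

0.77

At the given values, D = 6845 − 151(39.3) + 0.0266(115000) = 3969.7.
∂D/∂I = 0.0266.
E = (0.0266) × (115000/3969.7) = 0.7705…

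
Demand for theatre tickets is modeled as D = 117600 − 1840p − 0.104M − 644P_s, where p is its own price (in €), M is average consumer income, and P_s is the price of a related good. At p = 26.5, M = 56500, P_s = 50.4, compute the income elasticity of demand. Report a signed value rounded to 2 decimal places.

-0.19

At the given values, D = 117600 − 1840(26.5) − 0.104(56500) − 644(50.4) = 30506.4.
∂D/∂M = -0.104.
E = (-0.104) × (56500/30506.4) = -0.1926…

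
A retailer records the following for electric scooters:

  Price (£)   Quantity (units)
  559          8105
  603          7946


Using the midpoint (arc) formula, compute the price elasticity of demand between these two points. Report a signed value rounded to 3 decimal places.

-0.262

%ΔQ = (7946 − 8105) / [(8105 + 7946)/2] = -159/8025.5 = -0.019811…
%ΔP = (603 − 559) / [(559 + 603)/2] = 44/581 = 0.075731…
Arc Ed = %ΔQ / %ΔP = (-159/8025.5) / (44/581) = -0.26160…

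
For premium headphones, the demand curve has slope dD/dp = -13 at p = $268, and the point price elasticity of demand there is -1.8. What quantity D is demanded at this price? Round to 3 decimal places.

Ed = (dD/dp)·(p/D) ⇒ D = (dD/dp)·p/Ed = (-13)·268/(-1.8) = 1935.55555…

1935.556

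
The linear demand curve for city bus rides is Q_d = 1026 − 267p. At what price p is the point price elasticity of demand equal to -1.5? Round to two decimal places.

2.31

Ed = −267p/(1026 − 267p). Set this equal to -1.5:
267p = 1.5·(1026 − 267p) ⇒ 267p(1 + 1.5) = 1.5·1026
p = 1.5·1026 / (267·2.5) = 2.3056…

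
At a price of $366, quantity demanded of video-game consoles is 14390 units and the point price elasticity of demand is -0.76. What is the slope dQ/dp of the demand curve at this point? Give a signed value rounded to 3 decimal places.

Ed = (dQ/dp)·(p/Q) ⇒ dQ/dp = Ed·Q/p = (-0.76)·14390/366 = -29.88087…

-29.881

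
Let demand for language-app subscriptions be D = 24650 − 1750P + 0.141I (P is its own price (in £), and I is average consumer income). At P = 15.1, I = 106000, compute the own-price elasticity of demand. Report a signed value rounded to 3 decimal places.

At the given values, D = 24650 − 1750(15.1) + 0.141(106000) = 13171.
∂D/∂P = −1750.
E = (-1750) × (15.1/13171) = -2.00630…

-2.006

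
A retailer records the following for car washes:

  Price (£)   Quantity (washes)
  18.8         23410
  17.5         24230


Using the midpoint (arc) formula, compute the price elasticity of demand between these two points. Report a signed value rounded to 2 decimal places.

-0.48

%ΔQ = (24230 − 23410) / [(23410 + 24230)/2] = 820/23820 = 0.034424…
%ΔP = (17.5 − 18.8) / [(18.8 + 17.5)/2] = -1.3/18.15 = -0.071625…
Arc Ed = %ΔQ / %ΔP = (820/23820) / (-1.3/18.15) = -0.4806…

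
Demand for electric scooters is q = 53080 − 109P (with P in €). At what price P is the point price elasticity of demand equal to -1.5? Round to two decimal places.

292.18

Ed = −109P/(53080 − 109P). Set this equal to -1.5:
109P = 1.5·(53080 − 109P) ⇒ 109P(1 + 1.5) = 1.5·53080
P = 1.5·53080 / (109·2.5) = 292.1834…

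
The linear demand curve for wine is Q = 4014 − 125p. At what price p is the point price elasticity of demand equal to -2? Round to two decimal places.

21.41

Ed = −125p/(4014 − 125p). Set this equal to -2:
125p = 2·(4014 − 125p) ⇒ 125p(1 + 2) = 2·4014
p = 2·4014 / (125·3) = 21.408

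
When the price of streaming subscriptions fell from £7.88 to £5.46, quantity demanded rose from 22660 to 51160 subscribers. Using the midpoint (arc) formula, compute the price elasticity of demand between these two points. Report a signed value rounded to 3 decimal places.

-2.128

%ΔQ = (51160 − 22660) / [(22660 + 51160)/2] = 28500/36910 = 0.772148…
%ΔP = (5.46 − 7.88) / [(7.88 + 5.46)/2] = -2.42/6.67 = -0.362818…
Arc Ed = %ΔQ / %ΔP = (28500/36910) / (-2.42/6.67) = -2.12819…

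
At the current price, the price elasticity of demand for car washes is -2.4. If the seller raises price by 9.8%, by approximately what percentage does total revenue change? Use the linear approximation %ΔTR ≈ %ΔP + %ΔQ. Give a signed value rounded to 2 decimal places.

%ΔQ ≈ Ed × %ΔP = (-2.4) × (+9.8%) = -23.5200%
%ΔTR ≈ %ΔP + %ΔQ = (+9.8%) + (-23.5200%) = -13.7200%

-13.72%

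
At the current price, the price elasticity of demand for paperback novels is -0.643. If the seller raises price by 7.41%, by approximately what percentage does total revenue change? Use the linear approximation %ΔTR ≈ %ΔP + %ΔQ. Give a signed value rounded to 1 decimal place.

+2.6%

%ΔQ ≈ Ed × %ΔP = (-0.643) × (+7.41%) = -4.7646%
%ΔTR ≈ %ΔP + %ΔQ = (+7.41%) + (-4.7646%) = +2.6454%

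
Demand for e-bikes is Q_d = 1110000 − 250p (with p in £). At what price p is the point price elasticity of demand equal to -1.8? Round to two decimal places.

2854.29

Ed = −250p/(1110000 − 250p). Set this equal to -1.8:
250p = 1.8·(1110000 − 250p) ⇒ 250p(1 + 1.8) = 1.8·1110000
p = 1.8·1110000 / (250·2.8) = 2854.2857…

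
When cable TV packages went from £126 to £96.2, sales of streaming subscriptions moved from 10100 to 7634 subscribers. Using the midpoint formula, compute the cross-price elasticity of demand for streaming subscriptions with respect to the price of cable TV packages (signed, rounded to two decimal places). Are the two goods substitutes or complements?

%ΔQ_{streaming subscriptions} = (7634 − 10100)/avg = -2466/8867 = -0.278109…
%ΔP_{cable TV packages} = (96.2 − 126)/avg = -29.8/111.1 = -0.268226…
E_cross = (-2466/8867) / (-29.8/111.1) = 1.0368…
E_cross > 0 ⇒ the goods are substitutes.

1.04; substitutes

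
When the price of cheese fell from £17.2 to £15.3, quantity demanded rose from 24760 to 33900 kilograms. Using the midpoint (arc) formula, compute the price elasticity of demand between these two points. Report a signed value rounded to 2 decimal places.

-2.67

%ΔQ = (33900 − 24760) / [(24760 + 33900)/2] = 9140/29330 = 0.311626…
%ΔP = (15.3 − 17.2) / [(17.2 + 15.3)/2] = -1.9/16.25 = -0.116923…
Arc Ed = %ΔQ / %ΔP = (9140/29330) / (-1.9/16.25) = -2.6652…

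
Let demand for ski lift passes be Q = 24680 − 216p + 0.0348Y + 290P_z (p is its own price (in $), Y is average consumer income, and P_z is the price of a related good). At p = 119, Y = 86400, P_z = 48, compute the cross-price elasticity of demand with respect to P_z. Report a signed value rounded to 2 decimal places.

0.88

At the given values, Q = 24680 − 216(119) + 0.0348(86400) + 290(48) = 15902.72.
∂Q/∂P_z = 290.
E = (290) × (48/15902.72) = 0.8753…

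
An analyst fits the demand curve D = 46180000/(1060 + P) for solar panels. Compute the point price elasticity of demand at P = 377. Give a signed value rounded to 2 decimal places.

dD/dP = −46180000/(1060 + P)² = -22.3635. At P = 377, D = 32136.4.
Ed = (dD/dP)·(P/D) = (-22.3635) × (377/32136.4) = -0.2623…

-0.26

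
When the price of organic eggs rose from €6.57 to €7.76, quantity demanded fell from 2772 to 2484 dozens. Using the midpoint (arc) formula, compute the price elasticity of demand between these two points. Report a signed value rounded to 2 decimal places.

%ΔQ = (2484 − 2772) / [(2772 + 2484)/2] = -288/2628 = -0.109589…
%ΔP = (7.76 − 6.57) / [(6.57 + 7.76)/2] = 1.19/7.165 = 0.166085…
Arc Ed = %ΔQ / %ΔP = (-288/2628) / (1.19/7.165) = -0.6598…

-0.66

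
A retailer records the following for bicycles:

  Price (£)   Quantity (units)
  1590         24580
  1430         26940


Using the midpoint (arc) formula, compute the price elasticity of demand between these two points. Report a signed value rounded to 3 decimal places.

-0.865

%ΔQ = (26940 − 24580) / [(24580 + 26940)/2] = 2360/25760 = 0.091614…
%ΔP = (1430 − 1590) / [(1590 + 1430)/2] = -160/1510 = -0.105960…
Arc Ed = %ΔQ / %ΔP = (2360/25760) / (-160/1510) = -0.86461…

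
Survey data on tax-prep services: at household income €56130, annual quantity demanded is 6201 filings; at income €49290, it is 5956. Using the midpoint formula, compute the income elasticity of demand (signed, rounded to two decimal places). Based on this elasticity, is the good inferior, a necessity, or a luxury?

0.31; necessity

%ΔQ = (5956 − 6201)/[( 6201 + 5956)/2] = -245/6078.5 = -0.040305…
%ΔIncome = (49290 − 56130)/[( 56130 + 49290)/2] = -6840/52710 = -0.129766…
E_income = (-245/6078.5) / (-6840/52710) = 0.3106…
0 < E_income < 1 ⇒ normal good, necessity.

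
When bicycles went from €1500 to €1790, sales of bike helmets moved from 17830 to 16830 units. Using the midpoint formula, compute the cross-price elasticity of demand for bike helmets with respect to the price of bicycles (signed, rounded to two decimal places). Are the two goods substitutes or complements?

-0.33; complements

%ΔQ_{bike helmets} = (16830 − 17830)/avg = -1000/17330 = -0.057703…
%ΔP_{bicycles} = (1790 − 1500)/avg = 290/1645 = 0.176291…
E_cross = (-1000/17330) / (290/1645) = -0.3273…
E_cross < 0 ⇒ the goods are complements.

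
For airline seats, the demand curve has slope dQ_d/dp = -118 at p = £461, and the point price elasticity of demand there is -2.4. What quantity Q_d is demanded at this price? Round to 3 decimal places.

Ed = (dQ_d/dp)·(p/Q_d) ⇒ Q_d = (dQ_d/dp)·p/Ed = (-118)·461/(-2.4) = 22665.83333…

22665.833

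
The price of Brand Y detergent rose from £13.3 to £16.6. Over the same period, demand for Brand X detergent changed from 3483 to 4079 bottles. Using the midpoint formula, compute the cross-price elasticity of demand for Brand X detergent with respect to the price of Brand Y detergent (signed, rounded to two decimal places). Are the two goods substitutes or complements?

%ΔQ_{Brand X detergent} = (4079 − 3483)/avg = 596/3781 = 0.157630…
%ΔP_{Brand Y detergent} = (16.6 − 13.3)/avg = 3.3/14.95 = 0.220735…
E_cross = (596/3781) / (3.3/14.95) = 0.7141…
E_cross > 0 ⇒ the goods are substitutes.

0.71; substitutes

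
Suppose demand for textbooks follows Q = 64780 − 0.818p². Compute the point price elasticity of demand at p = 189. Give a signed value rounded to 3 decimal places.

-1.643

dQ/dp = −2·0.818·p = -309.204. At p = 189, Q = 35560.222.
Ed = (dQ/dp)·(p/Q) = (-309.204) × (189/35560.222) = -1.64339…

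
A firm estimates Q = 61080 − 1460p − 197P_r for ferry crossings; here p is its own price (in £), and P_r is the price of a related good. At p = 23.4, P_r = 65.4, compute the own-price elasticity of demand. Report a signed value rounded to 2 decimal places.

At the given values, Q = 61080 − 1460(23.4) − 197(65.4) = 14032.2.
∂Q/∂p = −1460.
E = (-1460) × (23.4/14032.2) = -2.4346…

-2.43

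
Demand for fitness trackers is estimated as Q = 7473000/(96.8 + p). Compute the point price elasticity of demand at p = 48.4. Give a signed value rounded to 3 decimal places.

-0.333

dQ/dp = −7473000/(96.8 + p)² = -354.456. At p = 48.4, Q = 51466.9.
Ed = (dQ/dp)·(p/Q) = (-354.456) × (48.4/51466.9) = -0.33333…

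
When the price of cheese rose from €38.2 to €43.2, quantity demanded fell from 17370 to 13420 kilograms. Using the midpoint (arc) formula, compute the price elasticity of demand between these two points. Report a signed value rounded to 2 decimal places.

-2.09

%ΔQ = (13420 − 17370) / [(17370 + 13420)/2] = -3950/15395 = -0.256576…
%ΔP = (43.2 − 38.2) / [(38.2 + 43.2)/2] = 5/40.7 = 0.122850…
Arc Ed = %ΔQ / %ΔP = (-3950/15395) / (5/40.7) = -2.0885…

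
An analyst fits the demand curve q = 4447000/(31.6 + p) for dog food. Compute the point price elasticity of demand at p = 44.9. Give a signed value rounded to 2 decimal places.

dq/dp = −4447000/(31.6 + p)² = -759.879. At p = 44.9, q = 58130.7.
Ed = (dq/dp)·(p/q) = (-759.879) × (44.9/58130.7) = -0.5869…

-0.59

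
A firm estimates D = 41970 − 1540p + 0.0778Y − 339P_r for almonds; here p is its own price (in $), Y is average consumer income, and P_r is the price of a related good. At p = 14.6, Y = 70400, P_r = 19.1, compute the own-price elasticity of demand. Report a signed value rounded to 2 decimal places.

At the given values, D = 41970 − 1540(14.6) + 0.0778(70400) − 339(19.1) = 18488.22.
∂D/∂p = −1540.
E = (-1540) × (14.6/18488.22) = -1.2161…

-1.22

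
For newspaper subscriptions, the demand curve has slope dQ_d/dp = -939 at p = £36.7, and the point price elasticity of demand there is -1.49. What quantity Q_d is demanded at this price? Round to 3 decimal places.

23128.389

Ed = (dQ_d/dp)·(p/Q_d) ⇒ Q_d = (dQ_d/dp)·p/Ed = (-939)·36.7/(-1.49) = 23128.38926…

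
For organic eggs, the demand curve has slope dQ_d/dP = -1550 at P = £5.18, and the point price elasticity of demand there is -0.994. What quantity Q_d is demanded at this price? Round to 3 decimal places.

Ed = (dQ_d/dP)·(P/Q_d) ⇒ Q_d = (dQ_d/dP)·P/Ed = (-1550)·5.18/(-0.994) = 8077.46478…

8077.465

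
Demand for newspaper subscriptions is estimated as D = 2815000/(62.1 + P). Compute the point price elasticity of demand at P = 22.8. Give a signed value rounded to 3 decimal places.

-0.269

dD/dP = −2815000/(62.1 + P)² = -390.538. At P = 22.8, D = 33156.7.
Ed = (dD/dP)·(P/D) = (-390.538) × (22.8/33156.7) = -0.26855…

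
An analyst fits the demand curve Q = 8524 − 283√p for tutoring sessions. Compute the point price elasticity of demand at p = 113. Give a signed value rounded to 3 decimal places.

-0.273

dQ/dp = −283/(2√p) = -13.3112. At p = 113, Q = 5515.67.
Ed = (dQ/dp)·(p/Q) = (-13.3112) × (113/5515.67) = -0.27270…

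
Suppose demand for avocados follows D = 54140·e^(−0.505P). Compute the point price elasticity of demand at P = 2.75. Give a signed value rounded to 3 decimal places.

dD/dP = −0.505·D = -6818.41. At P = 2.75, D = 13501.8.
Ed = (dD/dP)·(P/D) = (-6818.41) × (2.75/13501.8) = -1.38875

-1.389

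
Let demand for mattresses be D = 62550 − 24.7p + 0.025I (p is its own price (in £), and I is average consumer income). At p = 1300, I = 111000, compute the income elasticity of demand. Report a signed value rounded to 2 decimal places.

0.08

At the given values, D = 62550 − 24.7(1300) + 0.025(111000) = 33215.
∂D/∂I = 0.025.
E = (0.025) × (111000/33215) = 0.0835…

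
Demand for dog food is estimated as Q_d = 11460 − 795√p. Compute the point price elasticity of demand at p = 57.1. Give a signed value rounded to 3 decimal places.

-0.551

dQ_d/dp = −795/(2√p) = -52.604. At p = 57.1, Q_d = 5452.62.
Ed = (dQ_d/dp)·(p/Q_d) = (-52.604) × (57.1/5452.62) = -0.55087…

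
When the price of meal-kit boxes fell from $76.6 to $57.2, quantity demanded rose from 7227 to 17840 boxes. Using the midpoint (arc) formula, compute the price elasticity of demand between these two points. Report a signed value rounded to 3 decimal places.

-2.920

%ΔQ = (17840 − 7227) / [(7227 + 17840)/2] = 10613/12533.5 = 0.846770…
%ΔP = (57.2 − 76.6) / [(76.6 + 57.2)/2] = -19.4/66.9 = -0.289985…
Arc Ed = %ΔQ / %ΔP = (10613/12533.5) / (-19.4/66.9) = -2.92004…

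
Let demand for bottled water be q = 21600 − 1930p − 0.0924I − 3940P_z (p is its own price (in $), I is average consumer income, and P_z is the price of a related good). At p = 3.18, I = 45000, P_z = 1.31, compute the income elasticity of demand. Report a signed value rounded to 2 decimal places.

-0.68

At the given values, q = 21600 − 1930(3.18) − 0.0924(45000) − 3940(1.31) = 6143.2.
∂q/∂I = -0.0924.
E = (-0.0924) × (45000/6143.2) = -0.6768…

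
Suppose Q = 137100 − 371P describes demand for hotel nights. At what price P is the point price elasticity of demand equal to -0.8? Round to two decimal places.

164.24

Ed = −371P/(137100 − 371P). Set this equal to -0.8:
371P = 0.8·(137100 − 371P) ⇒ 371P(1 + 0.8) = 0.8·137100
P = 0.8·137100 / (371·1.8) = 164.2407…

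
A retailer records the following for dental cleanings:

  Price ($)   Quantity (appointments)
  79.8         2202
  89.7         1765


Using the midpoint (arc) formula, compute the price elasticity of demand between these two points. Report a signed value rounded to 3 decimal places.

-1.886

%ΔQ = (1765 − 2202) / [(2202 + 1765)/2] = -437/1983.5 = -0.220317…
%ΔP = (89.7 − 79.8) / [(79.8 + 89.7)/2] = 9.9/84.75 = 0.116814…
Arc Ed = %ΔQ / %ΔP = (-437/1983.5) / (9.9/84.75) = -1.88605…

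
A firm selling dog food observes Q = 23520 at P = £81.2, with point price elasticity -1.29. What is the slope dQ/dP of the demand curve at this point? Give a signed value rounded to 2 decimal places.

Ed = (dQ/dP)·(P/Q) ⇒ dQ/dP = Ed·Q/P = (-1.29)·23520/81.2 = -373.6551…

-373.66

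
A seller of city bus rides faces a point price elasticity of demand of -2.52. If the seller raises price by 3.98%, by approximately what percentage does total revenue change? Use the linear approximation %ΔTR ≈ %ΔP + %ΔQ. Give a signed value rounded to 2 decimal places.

%ΔQ ≈ Ed × %ΔP = (-2.52) × (+3.98%) = -10.0296%
%ΔTR ≈ %ΔP + %ΔQ = (+3.98%) + (-10.0296%) = -6.0496%

-6.05%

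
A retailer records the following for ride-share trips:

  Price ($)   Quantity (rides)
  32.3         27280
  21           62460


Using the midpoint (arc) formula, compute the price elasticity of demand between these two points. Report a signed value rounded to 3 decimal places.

%ΔQ = (62460 − 27280) / [(27280 + 62460)/2] = 35180/44870 = 0.784042…
%ΔP = (21 − 32.3) / [(32.3 + 21)/2] = -11.3/26.65 = -0.424015…
Arc Ed = %ΔQ / %ΔP = (35180/44870) / (-11.3/26.65) = -1.84909…

-1.849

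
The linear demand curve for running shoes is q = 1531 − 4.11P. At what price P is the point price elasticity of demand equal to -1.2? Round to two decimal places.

Ed = −4.11P/(1531 − 4.11P). Set this equal to -1.2:
4.11P = 1.2·(1531 − 4.11P) ⇒ 4.11P(1 + 1.2) = 1.2·1531
P = 1.2·1531 / (4.11·2.2) = 203.1851…

203.19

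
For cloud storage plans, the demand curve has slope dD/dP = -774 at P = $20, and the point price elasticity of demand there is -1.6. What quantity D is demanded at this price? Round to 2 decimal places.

Ed = (dD/dP)·(P/D) ⇒ D = (dD/dP)·P/Ed = (-774)·20/(-1.6) = 9675

9675.00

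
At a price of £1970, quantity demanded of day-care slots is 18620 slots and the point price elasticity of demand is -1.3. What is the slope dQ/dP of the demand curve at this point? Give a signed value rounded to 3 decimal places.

-12.287

Ed = (dQ/dP)·(P/Q) ⇒ dQ/dP = Ed·Q/P = (-1.3)·18620/1970 = -12.28730…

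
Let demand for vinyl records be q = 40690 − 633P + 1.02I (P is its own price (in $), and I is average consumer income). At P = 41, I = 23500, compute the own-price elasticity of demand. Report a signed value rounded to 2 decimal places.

At the given values, q = 40690 − 633(41) + 1.02(23500) = 38707.
∂q/∂P = −633.
E = (-633) × (41/38707) = -0.6704…

-0.67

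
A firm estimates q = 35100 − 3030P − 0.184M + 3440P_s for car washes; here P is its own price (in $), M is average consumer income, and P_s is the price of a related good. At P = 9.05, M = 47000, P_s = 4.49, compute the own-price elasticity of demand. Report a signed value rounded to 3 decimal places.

-1.894

At the given values, q = 35100 − 3030(9.05) − 0.184(47000) + 3440(4.49) = 14476.1.
∂q/∂P = −3030.
E = (-3030) × (9.05/14476.1) = -1.89426…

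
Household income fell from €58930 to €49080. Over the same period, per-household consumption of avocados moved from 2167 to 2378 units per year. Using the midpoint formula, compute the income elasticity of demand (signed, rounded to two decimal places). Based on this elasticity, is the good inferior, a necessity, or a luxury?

-0.51; inferior

%ΔQ = (2378 − 2167)/[( 2167 + 2378)/2] = 211/2272.5 = 0.092849…
%ΔIncome = (49080 − 58930)/[( 58930 + 49080)/2] = -9850/54005 = -0.182390…
E_income = (211/2272.5) / (-9850/54005) = -0.5090…
E_income < 0 ⇒ inferior good.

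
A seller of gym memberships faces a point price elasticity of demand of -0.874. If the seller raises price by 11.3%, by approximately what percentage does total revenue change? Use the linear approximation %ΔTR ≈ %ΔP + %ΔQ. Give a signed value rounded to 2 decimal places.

+1.42%

%ΔQ ≈ Ed × %ΔP = (-0.874) × (+11.3%) = -9.8762%
%ΔTR ≈ %ΔP + %ΔQ = (+11.3%) + (-9.8762%) = +1.4238%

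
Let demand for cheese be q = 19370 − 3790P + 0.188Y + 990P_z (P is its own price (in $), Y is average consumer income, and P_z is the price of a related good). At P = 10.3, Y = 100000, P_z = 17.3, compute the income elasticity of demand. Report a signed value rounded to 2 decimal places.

1.16

At the given values, q = 19370 − 3790(10.3) + 0.188(100000) + 990(17.3) = 16260.
∂q/∂Y = 0.188.
E = (0.188) × (100000/16260) = 1.1562…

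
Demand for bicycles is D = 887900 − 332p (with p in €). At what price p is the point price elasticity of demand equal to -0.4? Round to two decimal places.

764.11

Ed = −332p/(887900 − 332p). Set this equal to -0.4:
332p = 0.4·(887900 − 332p) ⇒ 332p(1 + 0.4) = 0.4·887900
p = 0.4·887900 / (332·1.4) = 764.1135…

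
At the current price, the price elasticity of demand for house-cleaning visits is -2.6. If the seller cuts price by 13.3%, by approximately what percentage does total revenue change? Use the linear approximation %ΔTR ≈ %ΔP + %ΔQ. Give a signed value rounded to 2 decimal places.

%ΔQ ≈ Ed × %ΔP = (-2.6) × (-13.3%) = +34.5800%
%ΔTR ≈ %ΔP + %ΔQ = (-13.3%) + (+34.5800%) = +21.2800%

+21.28%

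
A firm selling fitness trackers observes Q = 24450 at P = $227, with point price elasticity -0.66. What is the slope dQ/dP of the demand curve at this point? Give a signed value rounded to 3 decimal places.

-71.088

Ed = (dQ/dP)·(P/Q) ⇒ dQ/dP = Ed·Q/P = (-0.66)·24450/227 = -71.08810…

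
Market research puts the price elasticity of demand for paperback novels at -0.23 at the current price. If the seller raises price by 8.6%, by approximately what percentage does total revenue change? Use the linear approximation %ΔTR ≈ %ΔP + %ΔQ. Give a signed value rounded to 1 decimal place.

+6.6%

%ΔQ ≈ Ed × %ΔP = (-0.23) × (+8.6%) = -1.9780%
%ΔTR ≈ %ΔP + %ΔQ = (+8.6%) + (-1.9780%) = +6.6220%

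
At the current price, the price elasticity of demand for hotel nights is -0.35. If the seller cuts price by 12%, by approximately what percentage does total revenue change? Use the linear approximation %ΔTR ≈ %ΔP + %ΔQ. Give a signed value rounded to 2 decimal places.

%ΔQ ≈ Ed × %ΔP = (-0.35) × (-12%) = +4.2000%
%ΔTR ≈ %ΔP + %ΔQ = (-12%) + (+4.2000%) = -7.8000%

-7.80%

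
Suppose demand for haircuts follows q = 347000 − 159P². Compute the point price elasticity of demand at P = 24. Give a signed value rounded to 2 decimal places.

dq/dP = −2·159·P = -7632. At P = 24, q = 255416.
Ed = (dq/dP)·(P/q) = (-7632) × (24/255416) = -0.7171…

-0.72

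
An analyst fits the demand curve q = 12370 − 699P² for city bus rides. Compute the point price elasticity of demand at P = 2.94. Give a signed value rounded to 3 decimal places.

-1.910

dq/dP = −2·699·P = -4110.12. At P = 2.94, q = 6328.1236.
Ed = (dq/dP)·(P/q) = (-4110.12) × (2.94/6328.1236) = -1.90953…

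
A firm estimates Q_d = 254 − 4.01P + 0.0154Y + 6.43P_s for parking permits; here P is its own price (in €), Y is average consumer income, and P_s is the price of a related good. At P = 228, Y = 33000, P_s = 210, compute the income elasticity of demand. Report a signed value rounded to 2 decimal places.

0.42

At the given values, Q_d = 254 − 4.01(228) + 0.0154(33000) + 6.43(210) = 1198.22.
∂Q_d/∂Y = 0.0154.
E = (0.0154) × (33000/1198.22) = 0.4241…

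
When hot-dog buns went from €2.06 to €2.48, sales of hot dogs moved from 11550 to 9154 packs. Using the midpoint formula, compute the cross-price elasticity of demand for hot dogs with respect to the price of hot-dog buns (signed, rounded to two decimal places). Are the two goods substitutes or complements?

%ΔQ_{hot dogs} = (9154 − 11550)/avg = -2396/10352 = -0.231452…
%ΔP_{hot-dog buns} = (2.48 − 2.06)/avg = 0.42/2.27 = 0.185022…
E_cross = (-2396/10352) / (0.42/2.27) = -1.2509…
E_cross < 0 ⇒ the goods are complements.

-1.25; complements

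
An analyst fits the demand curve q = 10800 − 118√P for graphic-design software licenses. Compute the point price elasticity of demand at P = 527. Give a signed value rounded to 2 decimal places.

dq/dP = −118/(2√P) = -2.57008. At P = 527, q = 8091.14.
Ed = (dq/dP)·(P/q) = (-2.57008) × (527/8091.14) = -0.1673…

-0.17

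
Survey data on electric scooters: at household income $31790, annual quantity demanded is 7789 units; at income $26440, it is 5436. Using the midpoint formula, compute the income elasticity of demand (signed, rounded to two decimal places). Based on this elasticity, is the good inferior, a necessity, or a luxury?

1.94; luxury

%ΔQ = (5436 − 7789)/[( 7789 + 5436)/2] = -2353/6612.5 = -0.355841…
%ΔIncome = (26440 − 31790)/[( 31790 + 26440)/2] = -5350/29115 = -0.183754…
E_income = (-2353/6612.5) / (-5350/29115) = 1.9365…
E_income > 1 ⇒ normal good, luxury.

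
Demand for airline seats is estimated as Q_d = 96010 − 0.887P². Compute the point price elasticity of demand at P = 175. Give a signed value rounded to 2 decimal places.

-0.79

dQ_d/dP = −2·0.887·P = -310.45. At P = 175, Q_d = 68845.625.
Ed = (dQ_d/dP)·(P/Q_d) = (-310.45) × (175/68845.625) = -0.7891…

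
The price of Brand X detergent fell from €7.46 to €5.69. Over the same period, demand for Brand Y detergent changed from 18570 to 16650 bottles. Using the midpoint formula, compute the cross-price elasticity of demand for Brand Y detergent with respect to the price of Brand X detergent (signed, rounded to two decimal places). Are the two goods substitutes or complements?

%ΔQ_{Brand Y detergent} = (16650 − 18570)/avg = -1920/17610 = -0.109028…
%ΔP_{Brand X detergent} = (5.69 − 7.46)/avg = -1.77/6.575 = -0.269201…
E_cross = (-1920/17610) / (-1.77/6.575) = 0.4050…
E_cross > 0 ⇒ the goods are substitutes.

0.41; substitutes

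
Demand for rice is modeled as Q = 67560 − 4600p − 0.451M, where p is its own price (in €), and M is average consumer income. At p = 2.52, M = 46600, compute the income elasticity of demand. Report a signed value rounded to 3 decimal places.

-0.601

At the given values, Q = 67560 − 4600(2.52) − 0.451(46600) = 34951.4.
∂Q/∂M = -0.451.
E = (-0.451) × (46600/34951.4) = -0.60130…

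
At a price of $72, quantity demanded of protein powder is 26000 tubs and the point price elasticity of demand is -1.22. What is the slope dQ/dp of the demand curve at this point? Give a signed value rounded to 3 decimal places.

-440.556

Ed = (dQ/dp)·(p/Q) ⇒ dQ/dp = Ed·Q/p = (-1.22)·26000/72 = -440.55555…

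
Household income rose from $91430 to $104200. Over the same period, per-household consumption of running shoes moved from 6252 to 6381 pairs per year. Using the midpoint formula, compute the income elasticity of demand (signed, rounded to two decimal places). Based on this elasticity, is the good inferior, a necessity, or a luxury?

%ΔQ = (6381 − 6252)/[( 6252 + 6381)/2] = 129/6316.5 = 0.020422…
%ΔIncome = (104200 − 91430)/[( 91430 + 104200)/2] = 12770/97815 = 0.130552…
E_income = (129/6316.5) / (12770/97815) = 0.1564…
0 < E_income < 1 ⇒ normal good, necessity.

0.16; necessity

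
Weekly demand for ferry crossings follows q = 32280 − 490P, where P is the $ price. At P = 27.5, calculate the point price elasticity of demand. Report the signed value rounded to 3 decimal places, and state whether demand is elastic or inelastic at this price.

-0.717; inelastic

dq/dP = −490. At P = 27.5, q = 32280 − 490(27.5) = 18805.
Ed = (dq/dP)·(P/q) = −490 × (27.5/18805) = -0.71656…
|Ed| = 0.717 < 1, so demand is inelastic.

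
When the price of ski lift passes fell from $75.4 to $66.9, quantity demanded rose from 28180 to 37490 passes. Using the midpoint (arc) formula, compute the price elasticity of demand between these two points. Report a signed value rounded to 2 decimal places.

%ΔQ = (37490 − 28180) / [(28180 + 37490)/2] = 9310/32835 = 0.283538…
%ΔP = (66.9 − 75.4) / [(75.4 + 66.9)/2] = -8.5/71.15 = -0.119465…
Arc Ed = %ΔQ / %ΔP = (9310/32835) / (-8.5/71.15) = -2.3733…

-2.37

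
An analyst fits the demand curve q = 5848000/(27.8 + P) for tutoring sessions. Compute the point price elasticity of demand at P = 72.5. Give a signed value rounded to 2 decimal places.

-0.72

dq/dP = −5848000/(27.8 + P)² = -581.307. At P = 72.5, q = 58305.1.
Ed = (dq/dP)·(P/q) = (-581.307) × (72.5/58305.1) = -0.7228…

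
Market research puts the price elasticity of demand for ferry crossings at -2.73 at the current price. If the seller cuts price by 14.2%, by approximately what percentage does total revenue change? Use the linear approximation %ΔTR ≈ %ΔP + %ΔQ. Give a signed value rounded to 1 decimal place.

+24.6%

%ΔQ ≈ Ed × %ΔP = (-2.73) × (-14.2%) = +38.7660%
%ΔTR ≈ %ΔP + %ΔQ = (-14.2%) + (+38.7660%) = +24.5660%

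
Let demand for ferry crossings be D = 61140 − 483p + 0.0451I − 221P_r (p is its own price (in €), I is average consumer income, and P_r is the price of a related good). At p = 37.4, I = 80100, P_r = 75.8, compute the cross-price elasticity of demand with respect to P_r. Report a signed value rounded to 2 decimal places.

At the given values, D = 61140 − 483(37.4) + 0.0451(80100) − 221(75.8) = 29936.51.
∂D/∂P_r = -221.
E = (-221) × (75.8/29936.51) = -0.5595…

-0.56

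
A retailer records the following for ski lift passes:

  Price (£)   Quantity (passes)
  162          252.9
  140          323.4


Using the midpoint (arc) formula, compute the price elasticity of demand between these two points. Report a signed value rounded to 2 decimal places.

-1.68

%ΔQ = (323.4 − 252.9) / [(252.9 + 323.4)/2] = 70.5/288.15 = 0.244664…
%ΔP = (140 − 162) / [(162 + 140)/2] = -22/151 = -0.145695…
Arc Ed = %ΔQ / %ΔP = (70.5/288.15) / (-22/151) = -1.6792…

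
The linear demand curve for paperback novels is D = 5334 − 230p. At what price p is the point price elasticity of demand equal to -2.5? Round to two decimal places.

16.57

Ed = −230p/(5334 − 230p). Set this equal to -2.5:
230p = 2.5·(5334 − 230p) ⇒ 230p(1 + 2.5) = 2.5·5334
p = 2.5·5334 / (230·3.5) = 16.5652…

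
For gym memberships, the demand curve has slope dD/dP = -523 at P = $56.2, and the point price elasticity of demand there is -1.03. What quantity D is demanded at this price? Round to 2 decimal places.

Ed = (dD/dP)·(P/D) ⇒ D = (dD/dP)·P/Ed = (-523)·56.2/(-1.03) = 28536.5048…

28536.50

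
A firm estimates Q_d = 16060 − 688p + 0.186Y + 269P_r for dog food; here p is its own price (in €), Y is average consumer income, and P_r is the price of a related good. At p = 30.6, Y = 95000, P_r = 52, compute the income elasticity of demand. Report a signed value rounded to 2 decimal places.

0.66

At the given values, Q_d = 16060 − 688(30.6) + 0.186(95000) + 269(52) = 26665.2.
∂Q_d/∂Y = 0.186.
E = (0.186) × (95000/26665.2) = 0.6626…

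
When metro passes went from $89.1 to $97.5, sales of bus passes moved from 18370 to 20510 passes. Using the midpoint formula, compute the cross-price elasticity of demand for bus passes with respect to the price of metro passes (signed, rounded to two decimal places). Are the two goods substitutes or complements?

1.22; substitutes

%ΔQ_{bus passes} = (20510 − 18370)/avg = 2140/19440 = 0.110082…
%ΔP_{metro passes} = (97.5 − 89.1)/avg = 8.4/93.3 = 0.090032…
E_cross = (2140/19440) / (8.4/93.3) = 1.2226…
E_cross > 0 ⇒ the goods are substitutes.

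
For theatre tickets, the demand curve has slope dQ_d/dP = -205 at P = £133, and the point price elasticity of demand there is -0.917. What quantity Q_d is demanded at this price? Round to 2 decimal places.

29732.82

Ed = (dQ_d/dP)·(P/Q_d) ⇒ Q_d = (dQ_d/dP)·P/Ed = (-205)·133/(-0.917) = 29732.8244…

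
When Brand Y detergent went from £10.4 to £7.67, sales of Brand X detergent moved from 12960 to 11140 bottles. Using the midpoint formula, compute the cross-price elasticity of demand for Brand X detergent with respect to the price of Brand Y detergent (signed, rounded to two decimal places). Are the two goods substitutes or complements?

%ΔQ_{Brand X detergent} = (11140 − 12960)/avg = -1820/12050 = -0.151037…
%ΔP_{Brand Y detergent} = (7.67 − 10.4)/avg = -2.73/9.035 = -0.302158…
E_cross = (-1820/12050) / (-2.73/9.035) = 0.4998…
E_cross > 0 ⇒ the goods are substitutes.

0.50; substitutes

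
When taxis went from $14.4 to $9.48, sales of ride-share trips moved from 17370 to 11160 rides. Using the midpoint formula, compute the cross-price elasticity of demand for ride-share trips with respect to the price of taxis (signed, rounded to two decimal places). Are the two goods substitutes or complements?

1.06; substitutes

%ΔQ_{ride-share trips} = (11160 − 17370)/avg = -6210/14265 = -0.435331…
%ΔP_{taxis} = (9.48 − 14.4)/avg = -4.92/11.94 = -0.412060…
E_cross = (-6210/14265) / (-4.92/11.94) = 1.0564…
E_cross > 0 ⇒ the goods are substitutes.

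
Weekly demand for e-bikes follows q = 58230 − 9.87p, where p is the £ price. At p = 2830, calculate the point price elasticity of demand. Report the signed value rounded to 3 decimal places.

dq/dp = −9.87. At p = 2830, q = 58230 − 9.87(2830) = 30297.9.
Ed = (dq/dp)·(p/q) = −9.87 × (2830/30297.9) = -0.92191…

-0.922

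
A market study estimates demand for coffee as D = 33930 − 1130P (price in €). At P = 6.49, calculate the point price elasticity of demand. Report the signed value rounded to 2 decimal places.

-0.28

dD/dP = −1130. At P = 6.49, D = 33930 − 1130(6.49) = 26596.3.
Ed = (dD/dP)·(P/D) = −1130 × (6.49/26596.3) = -0.2757…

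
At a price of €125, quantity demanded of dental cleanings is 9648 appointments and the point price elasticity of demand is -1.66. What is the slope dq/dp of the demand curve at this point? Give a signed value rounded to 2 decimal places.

-128.13

Ed = (dq/dp)·(p/q) ⇒ dq/dp = Ed·q/p = (-1.66)·9648/125 = -128.1254…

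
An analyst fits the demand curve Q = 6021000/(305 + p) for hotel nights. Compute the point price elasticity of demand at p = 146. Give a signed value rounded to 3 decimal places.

-0.324

dQ/dp = −6021000/(305 + p)² = -29.6016. At p = 146, Q = 13350.3.
Ed = (dQ/dp)·(p/Q) = (-29.6016) × (146/13350.3) = -0.32372…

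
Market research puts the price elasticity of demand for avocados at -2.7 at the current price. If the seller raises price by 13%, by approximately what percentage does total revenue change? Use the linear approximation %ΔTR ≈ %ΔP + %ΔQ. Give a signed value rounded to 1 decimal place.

-22.1%

%ΔQ ≈ Ed × %ΔP = (-2.7) × (+13%) = -35.1000%
%ΔTR ≈ %ΔP + %ΔQ = (+13%) + (-35.1000%) = -22.1000%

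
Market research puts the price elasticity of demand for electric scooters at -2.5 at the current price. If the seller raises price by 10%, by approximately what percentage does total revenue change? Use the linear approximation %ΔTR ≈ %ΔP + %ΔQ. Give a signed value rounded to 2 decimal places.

-15.00%

%ΔQ ≈ Ed × %ΔP = (-2.5) × (+10%) = -25.0000%
%ΔTR ≈ %ΔP + %ΔQ = (+10%) + (-25.0000%) = -15.0000%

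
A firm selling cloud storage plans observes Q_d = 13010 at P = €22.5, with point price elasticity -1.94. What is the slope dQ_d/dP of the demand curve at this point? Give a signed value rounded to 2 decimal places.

Ed = (dQ_d/dP)·(P/Q_d) ⇒ dQ_d/dP = Ed·Q_d/P = (-1.94)·13010/22.5 = -1121.7511…

-1121.75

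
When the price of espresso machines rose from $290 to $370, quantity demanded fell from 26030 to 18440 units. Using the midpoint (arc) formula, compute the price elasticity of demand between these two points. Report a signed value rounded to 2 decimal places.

%ΔQ = (18440 − 26030) / [(26030 + 18440)/2] = -7590/22235 = -0.341353…
%ΔP = (370 − 290) / [(290 + 370)/2] = 80/330 = 0.242424…
Arc Ed = %ΔQ / %ΔP = (-7590/22235) / (80/330) = -1.4080…

-1.41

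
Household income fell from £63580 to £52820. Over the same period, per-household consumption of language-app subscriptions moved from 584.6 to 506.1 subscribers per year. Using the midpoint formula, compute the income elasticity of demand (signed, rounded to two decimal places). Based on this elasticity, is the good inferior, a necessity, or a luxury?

%ΔQ = (506.1 − 584.6)/[( 584.6 + 506.1)/2] = -78.5/545.35 = -0.143944…
%ΔIncome = (52820 − 63580)/[( 63580 + 52820)/2] = -10760/58200 = -0.184879…
E_income = (-78.5/545.35) / (-10760/58200) = 0.7785…
0 < E_income < 1 ⇒ normal good, necessity.

0.78; necessity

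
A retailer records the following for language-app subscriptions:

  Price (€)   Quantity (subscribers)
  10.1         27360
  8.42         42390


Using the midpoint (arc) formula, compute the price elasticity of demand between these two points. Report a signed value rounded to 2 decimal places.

%ΔQ = (42390 − 27360) / [(27360 + 42390)/2] = 15030/34875 = 0.430967…
%ΔP = (8.42 − 10.1) / [(10.1 + 8.42)/2] = -1.68/9.26 = -0.181425…
Arc Ed = %ΔQ / %ΔP = (15030/34875) / (-1.68/9.26) = -2.3754…

-2.38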